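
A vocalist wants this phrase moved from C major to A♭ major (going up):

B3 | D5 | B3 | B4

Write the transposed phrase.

G4 Bb5 G4 G5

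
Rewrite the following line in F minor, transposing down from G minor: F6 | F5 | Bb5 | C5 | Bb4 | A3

Eb6 Eb5 Ab5 Bb4 Ab4 G3

G minor to F minor down is a major second, so every note moves down by that interval.
F6 becomes Eb6
F5 becomes Eb5
Bb5 becomes Ab5
C5 becomes Bb4
Bb4 becomes Ab4
A3 becomes G3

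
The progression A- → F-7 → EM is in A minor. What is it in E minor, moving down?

A minor down to E minor is a perfect fourth; each chord root moves by that interval while the quality stays the same.
A-: root A down a perfect fourth → E, giving E-.
F-7: root F down a perfect fourth → C, giving C-7.
EM: root E down a perfect fourth → B, giving BM.

E- C-7 BM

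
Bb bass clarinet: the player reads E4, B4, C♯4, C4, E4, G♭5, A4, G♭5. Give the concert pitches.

Written C4 on the Bb bass clarinet sounds as Bb2, a major ninth lower; apply that shift to every note.
E4 gives D3
B4 gives A3
C#4 gives B2
C4 gives Bb2
E4 gives D3
Gb5 gives Fb4
A4 gives G3
Gb5 gives Fb4

D3 A3 B2 Bb2 D3 Fb4 G3 Fb4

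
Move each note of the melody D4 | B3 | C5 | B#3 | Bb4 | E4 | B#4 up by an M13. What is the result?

D4 up a major thirteenth is B5.
B3 up a major thirteenth is G#5.
C5 up a major thirteenth is A6.
B#3 up a major thirteenth is G##5.
A major thirteenth up from Bb4 gives G6.
E4: a thirteenth up reaches C, and 21 semitones makes it C#6.
B#4: a thirteenth up reaches G, and 21 semitones makes it G##6.

B5 G#5 A6 G##5 G6 C#6 G##6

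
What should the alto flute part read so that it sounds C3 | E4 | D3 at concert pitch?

F3 A4 G3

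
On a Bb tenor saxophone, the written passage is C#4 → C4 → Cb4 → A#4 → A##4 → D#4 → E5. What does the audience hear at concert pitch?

B2 Bb2 Bbb2 G#3 G##3 C#3 D4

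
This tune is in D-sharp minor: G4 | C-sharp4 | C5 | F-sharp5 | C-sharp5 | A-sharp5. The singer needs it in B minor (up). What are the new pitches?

Eb5 A4 Ab5 D6 A5 F#6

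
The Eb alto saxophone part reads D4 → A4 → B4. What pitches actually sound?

The Eb alto saxophone sounds a major sixth below written, so transpose each written note down a major sixth.
D4 -> F3
A4 -> C4
B4 -> D4

F3 C4 D4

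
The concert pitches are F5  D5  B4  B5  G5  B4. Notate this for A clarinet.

Written C4 sounds as A3 on the A clarinet, so concert pitches are written a minor third up.
F5 -> Ab5
D5 -> F5
B4 -> D5
B5 -> D6
G5 -> Bb5
B4 -> D5

Ab5 F5 D5 D6 Bb5 D5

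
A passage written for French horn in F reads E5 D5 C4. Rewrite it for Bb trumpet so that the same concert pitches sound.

B4 A4 G3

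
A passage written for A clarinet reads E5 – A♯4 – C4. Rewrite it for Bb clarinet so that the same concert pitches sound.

First find concert pitch: the A clarinet sounds a minor third below written, so E5 A♯4 C4 sounds C#5 F##4 A3.
Then write for Bb clarinet: it sounds a major second below written, so the part must be a major second above concert.
C#5 → D#5
F##4 → G##4
A3 → B3

D#5 G##4 B3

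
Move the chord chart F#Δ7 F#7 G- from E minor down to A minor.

E minor down to A minor is a perfect fifth; each chord root moves by that interval while the quality stays the same.
F#Δ7: root F# down a perfect fifth → B, giving BΔ7.
F#7: root F# down a perfect fifth → B, giving B7.
G-: root G down a perfect fifth → C, giving C-.

BΔ7 B7 C-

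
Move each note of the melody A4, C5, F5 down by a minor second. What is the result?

G#4 B4 E5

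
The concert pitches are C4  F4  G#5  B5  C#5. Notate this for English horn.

G4 C5 D#6 F#6 G#5

Written C4 sounds as F3 on the English horn, so concert pitches are written a perfect fifth up.
C4 to G4
F4 to C5
G#5 to D#6
B5 to F#6
C#5 to G#5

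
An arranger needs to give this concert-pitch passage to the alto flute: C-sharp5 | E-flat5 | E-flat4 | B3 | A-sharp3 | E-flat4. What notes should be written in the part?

The alto flute sounds a perfect fourth below written, so the written part must be a perfect fourth above concert — transpose each note up.
C#5 to F#5
Eb5 to Ab5
Eb4 to Ab4
B3 to E4
A#3 to D#4
Eb4 to Ab4

F#5 Ab5 Ab4 E4 D#4 Ab4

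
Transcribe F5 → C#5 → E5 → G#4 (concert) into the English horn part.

C6 G#5 B5 D#5

The English horn sounds a perfect fifth below written, so the written part must be a perfect fifth above concert — transpose each note up.
F5 gives C6
C#5 gives G#5
E5 gives B5
G#4 gives D#5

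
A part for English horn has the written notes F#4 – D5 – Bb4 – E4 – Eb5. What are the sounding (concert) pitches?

B3 G4 Eb4 A3 Ab4

Written C4 on the English horn sounds as F3, a perfect fifth lower; apply that shift to every note.
F#4 -> B3
D5 -> G4
Bb4 -> Eb4
E4 -> A3
Eb5 -> Ab4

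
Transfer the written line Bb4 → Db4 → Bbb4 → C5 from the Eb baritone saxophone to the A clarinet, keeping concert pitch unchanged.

First find concert pitch: the Eb baritone saxophone sounds a major thirteenth below written, so Bb4 Db4 Bbb4 C5 sounds Db3 Fb2 Dbb3 Eb3.
Then write for A clarinet: it sounds a minor third below written, so the part must be a minor third above concert.
Db3 → Fb3
Fb2 → Abb2
Dbb3 → Fbb3
Eb3 → Gb3

Fb3 Abb2 Fbb3 Gb3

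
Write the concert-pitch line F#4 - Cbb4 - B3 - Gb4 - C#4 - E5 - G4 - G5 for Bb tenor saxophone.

Written C4 sounds as Bb2 on the Bb tenor saxophone, so concert pitches are written a major ninth up.
F#4 becomes G#5
Cbb4 becomes Dbb5
B3 becomes C#5
Gb4 becomes Ab5
C#4 becomes D#5
E5 becomes F#6
G4 becomes A5
G5 becomes A6

G#5 Dbb5 C#5 Ab5 D#5 F#6 A5 A6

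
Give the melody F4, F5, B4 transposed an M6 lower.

F4 gives Ab3
F5 gives Ab4
B4 gives D4

Ab3 Ab4 D4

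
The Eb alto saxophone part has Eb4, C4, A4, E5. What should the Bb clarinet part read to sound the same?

Ab3 F3 D4 A4

First find concert pitch: the Eb alto saxophone sounds a major sixth below written, so Eb4 C4 A4 E5 sounds Gb3 Eb3 C4 G4.
Then write for Bb clarinet: it sounds a major second below written, so the part must be a major second above concert.
Gb3 → Ab3
Eb3 → F3
C4 → D4
G4 → A4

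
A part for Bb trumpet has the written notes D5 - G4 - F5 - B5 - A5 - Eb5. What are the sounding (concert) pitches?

C5 F4 Eb5 A5 G5 Db5

Written C4 on the Bb trumpet sounds as Bb3, a major second lower; apply that shift to every note.
D5 to C5
G4 to F4
F5 to Eb5
B5 to A5
A5 to G5
Eb5 to Db5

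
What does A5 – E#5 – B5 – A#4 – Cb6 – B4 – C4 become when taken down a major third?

A major third down from A5 gives F5.
E#5 down a major third is C#5.
B5 down a major third is G5.
A major third down from A#4 gives F#4.
A major third down from Cb6 gives Abb5.
B4: a third down reaches G, and 4 semitones makes it G4.
A major third down from C4 gives Ab3.

F5 C#5 G5 F#4 Abb5 G4 Ab3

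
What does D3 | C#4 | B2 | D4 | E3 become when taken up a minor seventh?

D3 up a minor seventh is C4.
C#4: a seventh up reaches B, and 10 semitones makes it B4.
A minor seventh up from B2 gives A3.
D4: a seventh up reaches C, and 10 semitones makes it C5.
E3: a seventh up reaches D, and 10 semitones makes it D4.

C4 B4 A3 C5 D4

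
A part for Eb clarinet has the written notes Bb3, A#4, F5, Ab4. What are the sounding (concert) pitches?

Db4 C#5 Ab5 Cb5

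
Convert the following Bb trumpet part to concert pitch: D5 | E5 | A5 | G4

C5 D5 G5 F4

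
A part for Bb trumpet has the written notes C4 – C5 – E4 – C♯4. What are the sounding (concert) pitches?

The Bb trumpet sounds a major second below written, so transpose each written note down a major second.
C4 -> Bb3
C5 -> Bb4
E4 -> D4
C#4 -> B3

Bb3 Bb4 D4 B3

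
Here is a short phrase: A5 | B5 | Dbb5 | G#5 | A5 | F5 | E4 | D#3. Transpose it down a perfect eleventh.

A5 → E4
B5 → F#4
Dbb5 → Abb3
G#5 → D#4
A5 → E4
F5 → C4
E4 → B2
D#3 → A#1

E4 F#4 Abb3 D#4 E4 C4 B2 A#1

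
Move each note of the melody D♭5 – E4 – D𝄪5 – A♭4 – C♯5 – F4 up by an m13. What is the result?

Bbb6 C6 B#6 Fb6 A6 Db6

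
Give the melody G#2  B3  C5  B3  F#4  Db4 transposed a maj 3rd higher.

G#2: a third up reaches B, and 4 semitones makes it B#2.
B3 up a major third is D#4.
A major third up from C5 gives E5.
A major third up from B3 gives D#4.
F#4 up a major third is A#4.
Db4: a third up reaches F, and 4 semitones makes it F4.

B#2 D#4 E5 D#4 A#4 F4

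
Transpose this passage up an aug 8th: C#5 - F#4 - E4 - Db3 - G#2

C##6 F##5 E#5 D4 G##3

C#5: an octave up reaches C, and 13 semitones makes it C##6.
F#4: an octave up reaches F, and 13 semitones makes it F##5.
E4: an octave up reaches E, and 13 semitones makes it E#5.
Db3 up an augmented octave is D4.
G#2: an octave up reaches G, and 13 semitones makes it G##3.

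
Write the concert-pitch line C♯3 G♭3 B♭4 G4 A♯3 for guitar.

The guitar sounds a perfect octave below written, so the written part must be a perfect octave above concert — transpose each note up.
C#3 gives C#4
Gb3 gives Gb4
Bb4 gives Bb5
G4 gives G5
A#3 gives A#4

C#4 Gb4 Bb5 G5 A#4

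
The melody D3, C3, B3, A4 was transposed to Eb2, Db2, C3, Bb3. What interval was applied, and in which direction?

Take the first pair: D3 → Eb2. D to E spans 7 letter names, so the interval is some kind of seventh.
Eb2 to D3 is 11 semitones, which makes it a major seventh; the second version is lower, so the direction is down.
Checking another pair — A4 → Bb3 — gives the same interval.

down a major seventh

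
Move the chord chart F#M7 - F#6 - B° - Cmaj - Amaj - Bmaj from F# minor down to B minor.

BM7 B6 E° Fmaj Dmaj Emaj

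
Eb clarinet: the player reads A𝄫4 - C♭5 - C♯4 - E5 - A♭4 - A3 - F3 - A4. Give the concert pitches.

The Eb clarinet sounds a minor third above written, so transpose each written note up a minor third.
Abb4 becomes Cbb5
Cb5 becomes Ebb5
C#4 becomes E4
E5 becomes G5
Ab4 becomes Cb5
A3 becomes C4
F3 becomes Ab3
A4 becomes C5

Cbb5 Ebb5 E4 G5 Cb5 C4 Ab3 C5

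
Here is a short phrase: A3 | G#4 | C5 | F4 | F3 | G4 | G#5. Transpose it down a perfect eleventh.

A3: an eleventh down reaches E, and 17 semitones makes it E2.
G#4 down a perfect eleventh is D#3.
A perfect eleventh down from C5 gives G3.
A perfect eleventh down from F4 gives C3.
F3: an eleventh down reaches C, and 17 semitones makes it C2.
G4: an eleventh down reaches D, and 17 semitones makes it D3.
A perfect eleventh down from G#5 gives D#4.

E2 D#3 G3 C3 C2 D3 D#4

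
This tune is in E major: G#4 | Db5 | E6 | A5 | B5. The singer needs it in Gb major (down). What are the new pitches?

Bb3 Fbb4 Gb5 Cb5 Db5

E major to Gb major down is an augmented sixth, so every note moves down by that interval.
G#4 -> Bb3
Db5 -> Fbb4
E6 -> Gb5
A5 -> Cb5
B5 -> Db5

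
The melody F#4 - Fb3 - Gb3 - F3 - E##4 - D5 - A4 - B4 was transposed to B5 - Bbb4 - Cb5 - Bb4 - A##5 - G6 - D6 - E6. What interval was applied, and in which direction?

From F#4 to B5 is 11 letter names — an eleventh of some quality.
F#4 to B5 is 17 semitones, which makes it a perfect eleventh; the second version is higher, so the direction is up.
Checking another pair — B4 → E6 — gives the same interval.

up a perfect eleventh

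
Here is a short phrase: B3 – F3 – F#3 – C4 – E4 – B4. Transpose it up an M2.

B3 becomes C#4
F3 becomes G3
F#3 becomes G#3
C4 becomes D4
E4 becomes F#4
B4 becomes C#5

C#4 G3 G#3 D4 F#4 C#5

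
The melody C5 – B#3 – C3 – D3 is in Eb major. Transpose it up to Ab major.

F5 E#4 F3 G3

Eb major to Ab major up is a perfect fourth, so every note moves up by that interval.
C5 gives F5
B#3 gives E#4
C3 gives F3
D3 gives G3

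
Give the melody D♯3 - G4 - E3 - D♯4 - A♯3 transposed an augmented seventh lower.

D#3 down an augmented seventh is Eb2.
An augmented seventh down from G4 gives Abb3.
E3 down an augmented seventh is Fb2.
D#4: a seventh down reaches E, and 12 semitones makes it Eb3.
A#3: a seventh down reaches B, and 12 semitones makes it Bb2.

Eb2 Abb3 Fb2 Eb3 Bb2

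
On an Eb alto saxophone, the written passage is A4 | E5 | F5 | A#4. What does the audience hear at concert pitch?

C4 G4 Ab4 C#4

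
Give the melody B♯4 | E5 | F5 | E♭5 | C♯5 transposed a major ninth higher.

C##6 F#6 G6 F6 D#6

A major ninth up from B#4 gives C##6.
E5 up a major ninth is F#6.
A major ninth up from F5 gives G6.
Eb5: a ninth up reaches F, and 14 semitones makes it F6.
C#5: a ninth up reaches D, and 14 semitones makes it D#6.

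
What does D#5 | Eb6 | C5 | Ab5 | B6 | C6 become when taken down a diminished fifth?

D#5: a fifth down reaches G, and 6 semitones makes it G##4.
Eb6 down a diminished fifth is A5.
C5: a fifth down reaches F, and 6 semitones makes it F#4.
Ab5 down a diminished fifth is D5.
A diminished fifth down from B6 gives E#6.
C6 down a diminished fifth is F#5.

G##4 A5 F#4 D5 E#6 F#5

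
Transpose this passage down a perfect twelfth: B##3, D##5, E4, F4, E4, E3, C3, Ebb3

E##2 G##3 A2 Bb2 A2 A1 F1 Abb1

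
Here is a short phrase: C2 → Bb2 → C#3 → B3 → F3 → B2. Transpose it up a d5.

Gb2 Fb3 G3 F4 Cb4 F3

C2 -> Gb2
Bb2 -> Fb3
C#3 -> G3
B3 -> F4
F3 -> Cb4
B2 -> F3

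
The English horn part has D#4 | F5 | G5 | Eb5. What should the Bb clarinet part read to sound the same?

A#3 C5 D5 Bb4

First find concert pitch: the English horn sounds a perfect fifth below written, so D#4 F5 G5 Eb5 sounds G#3 Bb4 C5 Ab4.
Then write for Bb clarinet: it sounds a major second below written, so the part must be a major second above concert.
G#3 → A#3
Bb4 → C5
C5 → D5
Ab4 → Bb4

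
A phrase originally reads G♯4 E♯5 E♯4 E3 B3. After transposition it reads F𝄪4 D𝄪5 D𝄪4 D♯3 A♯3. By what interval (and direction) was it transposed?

down a minor second

From G#4 to F##4 is 2 letter names — a second of some quality.
F##4 to G#4 is 1 semitone, which makes it a minor second; the second version is lower, so the direction is down.
Checking another pair — B3 → A#3 — gives the same interval.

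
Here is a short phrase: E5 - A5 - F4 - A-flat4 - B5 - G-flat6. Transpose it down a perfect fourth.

E5 down a perfect fourth is B4.
A perfect fourth down from A5 gives E5.
F4 down a perfect fourth is C4.
Ab4 down a perfect fourth is Eb4.
A perfect fourth down from B5 gives F#5.
Gb6: a fourth down reaches D, and 5 semitones makes it Db6.

B4 E5 C4 Eb4 F#5 Db6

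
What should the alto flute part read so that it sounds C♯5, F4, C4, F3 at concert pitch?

F#5 Bb4 F4 Bb3

Written C4 sounds as G3 on the alto flute, so concert pitches are written a perfect fourth up.
C#5 → F#5
F4 → Bb4
C4 → F4
F3 → Bb3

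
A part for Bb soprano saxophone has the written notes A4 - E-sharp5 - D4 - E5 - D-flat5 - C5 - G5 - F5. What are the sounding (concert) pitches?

G4 D#5 C4 D5 Cb5 Bb4 F5 Eb5

The Bb soprano saxophone sounds a major second below written, so transpose each written note down a major second.
A4 gives G4
E#5 gives D#5
D4 gives C4
E5 gives D5
Db5 gives Cb5
C5 gives Bb4
G5 gives F5
F5 gives Eb5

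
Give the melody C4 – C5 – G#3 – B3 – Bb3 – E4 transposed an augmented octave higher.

C4: an octave up reaches C, and 13 semitones makes it C#5.
C5 up an augmented octave is C#6.
An augmented octave up from G#3 gives G##4.
An augmented octave up from B3 gives B#4.
Bb3 up an augmented octave is B4.
E4 up an augmented octave is E#5.

C#5 C#6 G##4 B#4 B4 E#5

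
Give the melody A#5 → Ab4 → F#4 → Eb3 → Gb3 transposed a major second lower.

G#5 Gb4 E4 Db3 Fb3

A major second down from A#5 gives G#5.
Ab4: a second down reaches G, and 2 semitones makes it Gb4.
A major second down from F#4 gives E4.
Eb3 down a major second is Db3.
Gb3 down a major second is Fb3.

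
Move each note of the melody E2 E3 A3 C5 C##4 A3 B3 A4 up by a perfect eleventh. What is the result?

A3 A4 D5 F6 F##5 D5 E5 D6

E2: an eleventh up reaches A, and 17 semitones makes it A3.
A perfect eleventh up from E3 gives A4.
A perfect eleventh up from A3 gives D5.
A perfect eleventh up from C5 gives F6.
A perfect eleventh up from C##4 gives F##5.
A3: an eleventh up reaches D, and 17 semitones makes it D5.
B3: an eleventh up reaches E, and 17 semitones makes it E5.
A4: an eleventh up reaches D, and 17 semitones makes it D6.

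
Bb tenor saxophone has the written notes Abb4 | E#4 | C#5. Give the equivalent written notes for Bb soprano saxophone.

Abb3 E#3 C#4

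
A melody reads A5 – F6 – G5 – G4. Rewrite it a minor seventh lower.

B4 G5 A4 A3

A5 → B4
F6 → G5
G5 → A4
G4 → A3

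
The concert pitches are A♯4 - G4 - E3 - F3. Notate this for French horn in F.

E#5 D5 B3 C4

Written C4 sounds as F3 on the French horn in F, so concert pitches are written a perfect fifth up.
A#4 -> E#5
G4 -> D5
E3 -> B3
F3 -> C4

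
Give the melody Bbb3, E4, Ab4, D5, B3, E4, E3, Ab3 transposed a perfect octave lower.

Bbb2 E3 Ab3 D4 B2 E3 E2 Ab2

A perfect octave down from Bbb3 gives Bbb2.
A perfect octave down from E4 gives E3.
A perfect octave down from Ab4 gives Ab3.
D5 down a perfect octave is D4.
B3: an octave down reaches B, and 12 semitones makes it B2.
A perfect octave down from E4 gives E3.
E3: an octave down reaches E, and 12 semitones makes it E2.
A perfect octave down from Ab3 gives Ab2.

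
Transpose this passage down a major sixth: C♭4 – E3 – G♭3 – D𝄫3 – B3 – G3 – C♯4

Ebb3 G2 Bbb2 Fbb2 D3 Bb2 E3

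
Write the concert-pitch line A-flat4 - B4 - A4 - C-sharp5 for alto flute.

Written C4 sounds as G3 on the alto flute, so concert pitches are written a perfect fourth up.
Ab4 becomes Db5
B4 becomes E5
A4 becomes D5
C#5 becomes F#5

Db5 E5 D5 F#5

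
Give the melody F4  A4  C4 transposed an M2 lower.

F4: a second down reaches E, and 2 semitones makes it Eb4.
A major second down from A4 gives G4.
C4: a second down reaches B, and 2 semitones makes it Bb3.

Eb4 G4 Bb3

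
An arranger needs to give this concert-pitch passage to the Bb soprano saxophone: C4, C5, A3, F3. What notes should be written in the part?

Written C4 sounds as Bb3 on the Bb soprano saxophone, so concert pitches are written a major second up.
C4 -> D4
C5 -> D5
A3 -> B3
F3 -> G3

D4 D5 B3 G3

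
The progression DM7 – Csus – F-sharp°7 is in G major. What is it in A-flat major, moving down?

G major down to A-flat major is a major seventh; each chord root moves by that interval while the quality stays the same.
DM7: root D down a major seventh → Eb, giving EbM7.
Csus: root C down a major seventh → Db, giving Dbsus.
F-sharp°7: root F-sharp down a major seventh → G, giving G°7.

EbM7 Dbsus G°7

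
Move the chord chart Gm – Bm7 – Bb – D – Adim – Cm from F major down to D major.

F major down to D major is a minor third; each chord root moves by that interval while the quality stays the same.
Gm: root G down a minor third → E, giving Em.
Bm7: root B down a minor third → G#, giving G#m7.
Bb: root Bb down a minor third → G, giving G.
D: root D down a minor third → B, giving B.
Adim: root A down a minor third → F#, giving F#dim.
Cm: root C down a minor third → A, giving Am.

Em G#m7 G B F#dim Am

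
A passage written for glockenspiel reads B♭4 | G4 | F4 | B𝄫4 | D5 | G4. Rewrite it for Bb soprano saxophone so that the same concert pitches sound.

First find concert pitch: the glockenspiel sounds a perfect fifteenth above written, so B♭4 G4 F4 B𝄫4 D5 G4 sounds Bb6 G6 F6 Bbb6 D7 G6.
Then write for Bb soprano saxophone: it sounds a major second below written, so the part must be a major second above concert.
Bb6 → C7
G6 → A6
F6 → G6
Bbb6 → Cb7
D7 → E7
G6 → A6

C7 A6 G6 Cb7 E7 A6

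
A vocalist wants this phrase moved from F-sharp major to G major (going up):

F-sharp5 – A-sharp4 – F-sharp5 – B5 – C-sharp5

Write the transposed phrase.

G5 B4 G5 C6 D5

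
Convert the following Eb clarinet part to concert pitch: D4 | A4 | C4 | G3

F4 C5 Eb4 Bb3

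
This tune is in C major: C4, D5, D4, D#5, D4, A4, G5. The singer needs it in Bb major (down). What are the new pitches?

Bb3 C5 C4 C#5 C4 G4 F5

C major to Bb major down is a major second, so every note moves down by that interval.
C4 to Bb3
D5 to C5
D4 to C4
D#5 to C#5
D4 to C4
A4 to G4
G5 to F5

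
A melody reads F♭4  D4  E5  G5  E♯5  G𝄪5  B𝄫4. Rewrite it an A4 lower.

Cbb4 Ab3 Bb4 Db5 B4 D#5 Fbb4

Fb4: a fourth down reaches C, and 6 semitones makes it Cbb4.
D4 down an augmented fourth is Ab3.
E5 down an augmented fourth is Bb4.
An augmented fourth down from G5 gives Db5.
E#5 down an augmented fourth is B4.
G##5: a fourth down reaches D, and 6 semitones makes it D#5.
Bbb4 down an augmented fourth is Fbb4.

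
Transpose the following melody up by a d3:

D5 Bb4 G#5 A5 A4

D5: a third up reaches F, and 2 semitones makes it Fb5.
Bb4: a third up reaches D, and 2 semitones makes it Dbb5.
A diminished third up from G#5 gives Bb5.
A5 up a diminished third is Cb6.
A4: a third up reaches C, and 2 semitones makes it Cb5.

Fb5 Dbb5 Bb5 Cb6 Cb5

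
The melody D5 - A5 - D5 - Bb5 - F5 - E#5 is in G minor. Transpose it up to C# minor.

G#5 D#6 G#5 E6 B5 A##5

From G up to C# is an augmented fourth; apply that to each pitch.
D5 -> G#5
A5 -> D#6
D5 -> G#5
Bb5 -> E6
F5 -> B5
E#5 -> A##5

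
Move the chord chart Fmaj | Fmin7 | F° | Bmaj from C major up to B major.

Emaj Emin7 E° A#maj

C major up to B major is a major seventh; each chord root moves by that interval while the quality stays the same.
Fmaj: root F up a major seventh → E, giving Emaj.
Fmin7: root F up a major seventh → E, giving Emin7.
F°: root F up a major seventh → E, giving E°.
Bmaj: root B up a major seventh → A#, giving A#maj.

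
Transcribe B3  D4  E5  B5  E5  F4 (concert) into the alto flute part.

E4 G4 A5 E6 A5 Bb4

Written C4 sounds as G3 on the alto flute, so concert pitches are written a perfect fourth up.
B3 → E4
D4 → G4
E5 → A5
B5 → E6
E5 → A5
F4 → Bb4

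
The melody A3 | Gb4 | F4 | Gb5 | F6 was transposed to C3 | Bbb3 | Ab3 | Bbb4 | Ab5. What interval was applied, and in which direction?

down a major sixth

Take the first pair: A3 → C3. A to C spans 6 letter names, so the interval is some kind of sixth.
C3 to A3 is 9 semitones, which makes it a major sixth; the second version is lower, so the direction is down.
Checking another pair — F6 → Ab5 — gives the same interval.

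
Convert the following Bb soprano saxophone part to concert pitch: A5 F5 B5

Written C4 on the Bb soprano saxophone sounds as Bb3, a major second lower; apply that shift to every note.
A5 → G5
F5 → Eb5
B5 → A5

G5 Eb5 A5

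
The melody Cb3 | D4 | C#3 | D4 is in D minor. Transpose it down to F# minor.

D minor to F# minor down is a minor sixth, so every note moves down by that interval.
Cb3 gives Eb2
D4 gives F#3
C#3 gives E#2
D4 gives F#3

Eb2 F#3 E#2 F#3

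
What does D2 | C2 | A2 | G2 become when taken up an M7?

C#3 B2 G#3 F#3

A major seventh up from D2 gives C#3.
C2 up a major seventh is B2.
A2: a seventh up reaches G, and 11 semitones makes it G#3.
A major seventh up from G2 gives F#3.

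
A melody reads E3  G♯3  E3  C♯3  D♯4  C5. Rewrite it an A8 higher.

E#4 G##4 E#4 C##4 D##5 C#6

E3 -> E#4
G#3 -> G##4
E3 -> E#4
C#3 -> C##4
D#4 -> D##5
C5 -> C#6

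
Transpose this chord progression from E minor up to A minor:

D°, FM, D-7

G° BbM G-7

E minor up to A minor is a perfect fourth; each chord root moves by that interval while the quality stays the same.
D°: root D up a perfect fourth → G, giving G°.
FM: root F up a perfect fourth → Bb, giving BbM.
D-7: root D up a perfect fourth → G, giving G-7.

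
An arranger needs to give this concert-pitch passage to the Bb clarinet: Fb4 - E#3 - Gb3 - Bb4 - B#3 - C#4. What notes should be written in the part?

Gb4 F##3 Ab3 C5 C##4 D#4

The Bb clarinet sounds a major second below written, so the written part must be a major second above concert — transpose each note up.
Fb4 to Gb4
E#3 to F##3
Gb3 to Ab3
Bb4 to C5
B#3 to C##4
C#4 to D#4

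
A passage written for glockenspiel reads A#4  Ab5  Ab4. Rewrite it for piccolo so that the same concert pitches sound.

A#5 Ab6 Ab5

First find concert pitch: the glockenspiel sounds a perfect fifteenth above written, so A#4 Ab5 Ab4 sounds A#6 Ab7 Ab6.
Then write for piccolo: it sounds a perfect octave above written, so the part must be a perfect octave below concert.
A#6 → A#5
Ab7 → Ab6
Ab6 → Ab5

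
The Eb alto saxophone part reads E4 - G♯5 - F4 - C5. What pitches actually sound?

Written C4 on the Eb alto saxophone sounds as Eb3, a major sixth lower; apply that shift to every note.
E4 -> G3
G#5 -> B4
F4 -> Ab3
C5 -> Eb4

G3 B4 Ab3 Eb4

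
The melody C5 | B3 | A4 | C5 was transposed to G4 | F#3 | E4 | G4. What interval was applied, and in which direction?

From C5 to G4 is 4 letter names — a fourth of some quality.
G4 to C5 is 5 semitones, which makes it a perfect fourth; the second version is lower, so the direction is down.
Checking another pair — C5 → G4 — gives the same interval.

down a perfect fourth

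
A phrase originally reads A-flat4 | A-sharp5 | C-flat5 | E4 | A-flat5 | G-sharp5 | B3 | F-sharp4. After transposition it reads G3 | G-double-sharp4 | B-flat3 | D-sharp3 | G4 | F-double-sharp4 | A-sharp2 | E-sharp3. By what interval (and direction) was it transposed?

From Ab4 to G3 is 9 letter names — a ninth of some quality.
G3 to Ab4 is 13 semitones, which makes it a minor ninth; the second version is lower, so the direction is down.
Checking another pair — F#4 → E#3 — gives the same interval.

down a minor ninth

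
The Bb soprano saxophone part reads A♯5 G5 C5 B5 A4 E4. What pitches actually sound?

G#5 F5 Bb4 A5 G4 D4

Written C4 on the Bb soprano saxophone sounds as Bb3, a major second lower; apply that shift to every note.
A#5 → G#5
G5 → F5
C5 → Bb4
B5 → A5
A4 → G4
E4 → D4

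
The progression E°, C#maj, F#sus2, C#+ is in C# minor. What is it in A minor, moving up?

C# minor up to A minor is a minor sixth; each chord root moves by that interval while the quality stays the same.
E°: root E up a minor sixth → C, giving C°.
C#maj: root C# up a minor sixth → A, giving Amaj.
F#sus2: root F# up a minor sixth → D, giving Dsus2.
C#+: root C# up a minor sixth → A, giving A+.

C° Amaj Dsus2 A+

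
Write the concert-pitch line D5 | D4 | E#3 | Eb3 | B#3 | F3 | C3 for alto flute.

Written C4 sounds as G3 on the alto flute, so concert pitches are written a perfect fourth up.
D5 gives G5
D4 gives G4
E#3 gives A#3
Eb3 gives Ab3
B#3 gives E#4
F3 gives Bb3
C3 gives F3

G5 G4 A#3 Ab3 E#4 Bb3 F3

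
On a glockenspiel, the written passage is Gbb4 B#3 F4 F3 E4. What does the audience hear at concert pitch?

Gbb6 B#5 F6 F5 E6

The glockenspiel sounds a perfect fifteenth above written, so transpose each written note up a perfect fifteenth.
Gbb4 gives Gbb6
B#3 gives B#5
F4 gives F6
F3 gives F5
E4 gives E6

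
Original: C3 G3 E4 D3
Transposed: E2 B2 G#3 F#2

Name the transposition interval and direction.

Take the first pair: C3 → E2. C to E spans 6 letter names, so the interval is some kind of sixth.
E2 to C3 is 8 semitones, which makes it a minor sixth; the second version is lower, so the direction is down.
Checking another pair — D3 → F#2 — gives the same interval.

down a minor sixth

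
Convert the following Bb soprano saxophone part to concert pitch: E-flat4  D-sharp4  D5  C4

Written C4 on the Bb soprano saxophone sounds as Bb3, a major second lower; apply that shift to every note.
Eb4 -> Db4
D#4 -> C#4
D5 -> C5
C4 -> Bb3

Db4 C#4 C5 Bb3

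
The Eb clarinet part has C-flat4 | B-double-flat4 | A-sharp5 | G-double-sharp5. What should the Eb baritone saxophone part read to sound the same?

Cb6 Bbb6 A#7 G##7

First find concert pitch: the Eb clarinet sounds a minor third above written, so C-flat4 B-double-flat4 A-sharp5 G-double-sharp5 sounds Ebb4 Dbb5 C#6 B#5.
Then write for Eb baritone saxophone: it sounds a major thirteenth below written, so the part must be a major thirteenth above concert.
Ebb4 → Cb6
Dbb5 → Bbb6
C#6 → A#7
B#5 → G##7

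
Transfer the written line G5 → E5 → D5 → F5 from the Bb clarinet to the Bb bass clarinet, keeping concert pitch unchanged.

G6 E6 D6 F6

First find concert pitch: the Bb clarinet sounds a major second below written, so G5 E5 D5 F5 sounds F5 D5 C5 Eb5.
Then write for Bb bass clarinet: it sounds a major ninth below written, so the part must be a major ninth above concert.
F5 → G6
D5 → E6
C5 → D6
Eb5 → F6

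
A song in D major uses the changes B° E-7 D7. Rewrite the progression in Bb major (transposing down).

G° C-7 Bb7

D major down to Bb major is a major third; each chord root moves by that interval while the quality stays the same.
B°: root B down a major third → G, giving G°.
E-7: root E down a major third → C, giving C-7.
D7: root D down a major third → Bb, giving Bb7.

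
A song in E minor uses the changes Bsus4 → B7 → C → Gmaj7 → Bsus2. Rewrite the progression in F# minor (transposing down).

E minor down to F# minor is a minor seventh; each chord root moves by that interval while the quality stays the same.
Bsus4: root B down a minor seventh → C#, giving C#sus4.
B7: root B down a minor seventh → C#, giving C#7.
C: root C down a minor seventh → D, giving D.
Gmaj7: root G down a minor seventh → A, giving Amaj7.
Bsus2: root B down a minor seventh → C#, giving C#sus2.

C#sus4 C#7 D Amaj7 C#sus2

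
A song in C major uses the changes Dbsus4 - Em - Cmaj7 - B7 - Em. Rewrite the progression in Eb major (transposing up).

Fbsus4 Gm Ebmaj7 D7 Gm

C major up to Eb major is a minor third; each chord root moves by that interval while the quality stays the same.
Dbsus4: root Db up a minor third → Fb, giving Fbsus4.
Em: root E up a minor third → G, giving Gm.
Cmaj7: root C up a minor third → Eb, giving Ebmaj7.
B7: root B up a minor third → D, giving D7.
Em: root E up a minor third → G, giving Gm.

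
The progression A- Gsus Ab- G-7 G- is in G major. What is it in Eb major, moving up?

G major up to Eb major is a minor sixth; each chord root moves by that interval while the quality stays the same.
A-: root A up a minor sixth → F, giving F-.
Gsus: root G up a minor sixth → Eb, giving Ebsus.
Ab-: root Ab up a minor sixth → Fb, giving Fb-.
G-7: root G up a minor sixth → Eb, giving Eb-7.
G-: root G up a minor sixth → Eb, giving Eb-.

F- Ebsus Fb- Eb-7 Eb-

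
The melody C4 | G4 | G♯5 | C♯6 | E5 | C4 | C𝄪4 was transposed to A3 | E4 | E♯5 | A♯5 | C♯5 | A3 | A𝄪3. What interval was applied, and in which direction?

Take the first pair: C4 → A3. C to A spans 3 letter names, so the interval is some kind of third.
A3 to C4 is 3 semitones, which makes it a minor third; the second version is lower, so the direction is down.
Checking another pair — C##4 → A##3 — gives the same interval.

down a minor third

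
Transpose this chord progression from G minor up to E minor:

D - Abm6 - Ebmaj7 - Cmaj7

B Fm6 Cmaj7 Amaj7

G minor up to E minor is a major sixth; each chord root moves by that interval while the quality stays the same.
D: root D up a major sixth → B, giving B.
Abm6: root Ab up a major sixth → F, giving Fm6.
Ebmaj7: root Eb up a major sixth → C, giving Cmaj7.
Cmaj7: root C up a major sixth → A, giving Amaj7.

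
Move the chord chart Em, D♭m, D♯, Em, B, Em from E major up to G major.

Gm Fbm F# Gm D Gm

E major up to G major is a minor third; each chord root moves by that interval while the quality stays the same.
Em: root E up a minor third → G, giving Gm.
D♭m: root D♭ up a minor third → Fb, giving Fbm.
D♯: root D♯ up a minor third → F#, giving F#.
Em: root E up a minor third → G, giving Gm.
B: root B up a minor third → D, giving D.
Em: root E up a minor third → G, giving Gm.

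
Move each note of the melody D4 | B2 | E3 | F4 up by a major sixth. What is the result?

B4 G#3 C#4 D5

D4 → B4
B2 → G#3
E3 → C#4
F4 → D5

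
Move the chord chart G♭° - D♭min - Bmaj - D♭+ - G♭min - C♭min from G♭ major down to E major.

E° Bmin G##maj B+ Emin Amin

G♭ major down to E major is a diminished third; each chord root moves by that interval while the quality stays the same.
G♭°: root G♭ down a diminished third → E, giving E°.
D♭min: root D♭ down a diminished third → B, giving Bmin.
Bmaj: root B down a diminished third → G##, giving G##maj.
D♭+: root D♭ down a diminished third → B, giving B+.
G♭min: root G♭ down a diminished third → E, giving Emin.
C♭min: root C♭ down a diminished third → A, giving Amin.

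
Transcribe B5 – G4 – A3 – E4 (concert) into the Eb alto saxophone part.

Written C4 sounds as Eb3 on the Eb alto saxophone, so concert pitches are written a major sixth up.
B5 to G#6
G4 to E5
A3 to F#4
E4 to C#5

G#6 E5 F#4 C#5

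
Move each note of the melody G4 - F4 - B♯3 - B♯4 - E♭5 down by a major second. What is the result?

F4 Eb4 A#3 A#4 Db5

G4: a second down reaches F, and 2 semitones makes it F4.
F4 down a major second is Eb4.
A major second down from B#3 gives A#3.
A major second down from B#4 gives A#4.
Eb5: a second down reaches D, and 2 semitones makes it Db5.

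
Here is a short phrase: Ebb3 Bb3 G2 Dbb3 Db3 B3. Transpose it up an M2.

A major second up from Ebb3 gives Fb3.
Bb3 up a major second is C4.
A major second up from G2 gives A2.
Dbb3: a second up reaches E, and 2 semitones makes it Ebb3.
Db3: a second up reaches E, and 2 semitones makes it Eb3.
A major second up from B3 gives C#4.

Fb3 C4 A2 Ebb3 Eb3 C#4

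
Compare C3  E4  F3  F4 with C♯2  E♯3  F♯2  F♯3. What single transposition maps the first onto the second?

down a diminished octave

Take the first pair: C3 → C#2. C to C spans 8 letter names, so the interval is some kind of octave.
C#2 to C3 is 11 semitones, which makes it a diminished octave; the second version is lower, so the direction is down.
Checking another pair — F4 → F#3 — gives the same interval.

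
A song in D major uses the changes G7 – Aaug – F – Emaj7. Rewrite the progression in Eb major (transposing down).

Ab7 Bbaug Gb Fmaj7

D major down to Eb major is a major seventh; each chord root moves by that interval while the quality stays the same.
G7: root G down a major seventh → Ab, giving Ab7.
Aaug: root A down a major seventh → Bb, giving Bbaug.
F: root F down a major seventh → Gb, giving Gb.
Emaj7: root E down a major seventh → F, giving Fmaj7.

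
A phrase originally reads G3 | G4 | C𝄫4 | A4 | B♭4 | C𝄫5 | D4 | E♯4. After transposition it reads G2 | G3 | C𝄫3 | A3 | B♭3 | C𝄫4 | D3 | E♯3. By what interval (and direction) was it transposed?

down a perfect octave

From G3 to G2 is 8 letter names — an octave of some quality.
G2 to G3 is 12 semitones, which makes it a perfect octave; the second version is lower, so the direction is down.
Checking another pair — E#4 → E#3 — gives the same interval.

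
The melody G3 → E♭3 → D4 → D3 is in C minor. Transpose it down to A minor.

E3 C3 B3 B2

From C down to A is a minor third; apply that to each pitch.
G3 gives E3
Eb3 gives C3
D4 gives B3
D3 gives B2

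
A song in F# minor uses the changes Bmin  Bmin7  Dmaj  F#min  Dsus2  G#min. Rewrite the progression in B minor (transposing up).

F# minor up to B minor is a perfect fourth; each chord root moves by that interval while the quality stays the same.
Bmin: root B up a perfect fourth → E, giving Emin.
Bmin7: root B up a perfect fourth → E, giving Emin7.
Dmaj: root D up a perfect fourth → G, giving Gmaj.
F#min: root F# up a perfect fourth → B, giving Bmin.
Dsus2: root D up a perfect fourth → G, giving Gsus2.
G#min: root G# up a perfect fourth → C#, giving C#min.

Emin Emin7 Gmaj Bmin Gsus2 C#min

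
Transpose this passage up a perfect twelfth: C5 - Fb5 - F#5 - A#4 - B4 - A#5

C5 to G6
Fb5 to Cb7
F#5 to C#7
A#4 to E#6
B4 to F#6
A#5 to E#7

G6 Cb7 C#7 E#6 F#6 E#7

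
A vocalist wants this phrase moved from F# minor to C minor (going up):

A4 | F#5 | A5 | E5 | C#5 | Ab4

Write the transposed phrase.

Eb5 C6 Eb6 Bb5 G5 Ebb5

F# minor to C minor up is a diminished fifth, so every note moves up by that interval.
A4 becomes Eb5
F#5 becomes C6
A5 becomes Eb6
E5 becomes Bb5
C#5 becomes G5
Ab4 becomes Ebb5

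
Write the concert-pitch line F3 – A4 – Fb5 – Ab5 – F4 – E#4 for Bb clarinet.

G3 B4 Gb5 Bb5 G4 F##4

Written C4 sounds as Bb3 on the Bb clarinet, so concert pitches are written a major second up.
F3 gives G3
A4 gives B4
Fb5 gives Gb5
Ab5 gives Bb5
F4 gives G4
E#4 gives F##4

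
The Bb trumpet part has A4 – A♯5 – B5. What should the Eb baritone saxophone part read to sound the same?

First find concert pitch: the Bb trumpet sounds a major second below written, so A4 A♯5 B5 sounds G4 G#5 A5.
Then write for Eb baritone saxophone: it sounds a major thirteenth below written, so the part must be a major thirteenth above concert.
G4 → E6
G#5 → E#7
A5 → F#7

E6 E#7 F#7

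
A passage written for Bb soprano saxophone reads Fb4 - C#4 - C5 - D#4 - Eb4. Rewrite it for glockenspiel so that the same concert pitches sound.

Ebb2 B1 Bb2 C#2 Db2

First find concert pitch: the Bb soprano saxophone sounds a major second below written, so Fb4 C#4 C5 D#4 Eb4 sounds Ebb4 B3 Bb4 C#4 Db4.
Then write for glockenspiel: it sounds a perfect fifteenth above written, so the part must be a perfect fifteenth below concert.
Ebb4 → Ebb2
B3 → B1
Bb4 → Bb2
C#4 → C#2
Db4 → Db2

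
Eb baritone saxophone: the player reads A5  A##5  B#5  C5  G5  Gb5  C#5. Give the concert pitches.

C4 C##4 D#4 Eb3 Bb3 Bbb3 E3

Written C4 on the Eb baritone saxophone sounds as Eb2, a major thirteenth lower; apply that shift to every note.
A5 -> C4
A##5 -> C##4
B#5 -> D#4
C5 -> Eb3
G5 -> Bb3
Gb5 -> Bbb3
C#5 -> E3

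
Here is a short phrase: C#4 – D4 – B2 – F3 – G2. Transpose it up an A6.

A##4 B#4 G##3 D#4 E#3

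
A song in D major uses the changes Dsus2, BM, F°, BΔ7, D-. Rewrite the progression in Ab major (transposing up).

Absus2 FM Cb° FΔ7 Ab-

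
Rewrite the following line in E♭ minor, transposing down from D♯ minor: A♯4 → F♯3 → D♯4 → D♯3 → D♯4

Bb3 Gb2 Eb3 Eb2 Eb3

D♯ minor to E♭ minor down is an augmented seventh, so every note moves down by that interval.
A#4 to Bb3
F#3 to Gb2
D#4 to Eb3
D#3 to Eb2
D#4 to Eb3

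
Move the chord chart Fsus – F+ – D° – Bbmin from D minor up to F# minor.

Asus A+ F#° Dmin

D minor up to F# minor is a major third; each chord root moves by that interval while the quality stays the same.
Fsus: root F up a major third → A, giving Asus.
F+: root F up a major third → A, giving A+.
D°: root D up a major third → F#, giving F#°.
Bbmin: root Bb up a major third → D, giving Dmin.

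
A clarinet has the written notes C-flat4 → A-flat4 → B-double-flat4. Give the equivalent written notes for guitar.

Ab4 F5 Gb5

First find concert pitch: the A clarinet sounds a minor third below written, so C-flat4 A-flat4 B-double-flat4 sounds Ab3 F4 Gb4.
Then write for guitar: it sounds a perfect octave below written, so the part must be a perfect octave above concert.
Ab3 → Ab4
F4 → F5
Gb4 → Gb5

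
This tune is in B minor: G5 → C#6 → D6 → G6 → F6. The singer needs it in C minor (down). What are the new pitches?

Ab4 D5 Eb5 Ab5 Gb5

From B down to C is a major seventh; apply that to each pitch.
G5 to Ab4
C#6 to D5
D6 to Eb5
G6 to Ab5
F6 to Gb5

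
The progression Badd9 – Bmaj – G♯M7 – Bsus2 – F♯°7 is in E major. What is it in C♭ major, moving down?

E major down to C♭ major is an augmented third; each chord root moves by that interval while the quality stays the same.
Badd9: root B down an augmented third → Gb, giving Gbadd9.
Bmaj: root B down an augmented third → Gb, giving Gbmaj.
G♯M7: root G♯ down an augmented third → Eb, giving EbM7.
Bsus2: root B down an augmented third → Gb, giving Gbsus2.
F♯°7: root F♯ down an augmented third → Db, giving Db°7.

Gbadd9 Gbmaj EbM7 Gbsus2 Db°7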